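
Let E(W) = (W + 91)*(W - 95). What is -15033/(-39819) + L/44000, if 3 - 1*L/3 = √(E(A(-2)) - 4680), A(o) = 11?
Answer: 220603457/584012000 - 9*I*√23/5500 ≈ 0.37774 - 0.0078477*I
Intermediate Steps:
E(W) = (-95 + W)*(91 + W) (E(W) = (91 + W)*(-95 + W) = (-95 + W)*(91 + W))
L = 9 - 72*I*√23 (L = 9 - 3*√((-8645 + 11² - 4*11) - 4680) = 9 - 3*√((-8645 + 121 - 44) - 4680) = 9 - 3*√(-8568 - 4680) = 9 - 72*I*√23 ≈ 9.0 - 345.3*I)
-15033/(-39819) + L/44000 = -15033/(-39819) + (9 - 72*I*√23)/44000 = -15033*(-1/39819) + (9 - 72*I*√23)*(1/44000) = 5011/13273 + (9/44000 - 9*I*√23/5500) = 220603457/584012000 - 9*I*√23/5500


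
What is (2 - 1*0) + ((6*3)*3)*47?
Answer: 2540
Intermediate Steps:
(2 - 1*0) + ((6*3)*3)*47 = (2 + 0) + (18*3)*47 = 2 + 54*47 = 2 + 2538 = 2540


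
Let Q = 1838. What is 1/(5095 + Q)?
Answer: 1/6933 ≈ 0.00014424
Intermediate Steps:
1/(5095 + Q) = 1/(5095 + 1838) = 1/6933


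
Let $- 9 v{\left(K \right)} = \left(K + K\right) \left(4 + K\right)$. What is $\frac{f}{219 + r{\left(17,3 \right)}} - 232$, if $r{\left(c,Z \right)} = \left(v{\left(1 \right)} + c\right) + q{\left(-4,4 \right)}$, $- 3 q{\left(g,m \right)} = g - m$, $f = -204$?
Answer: $- \frac{248926}{1069} \approx -232.86$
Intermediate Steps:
$q{\left(g,m \right)} = - \frac{g}{3} + \frac{m}{3}$ ($q{\left(g,m \right)} = - \frac{g - m}{3} = - \frac{g}{3} + \frac{m}{3}$)
$v{\left(K \right)} = - \frac{2 K \left(4 + K\right)}{9}$ ($v{\left(K \right)} = - \frac{\left(K + K\right) \left(4 + K\right)}{9} = - \frac{2 K \left(4 + K\right)}{9}$)
$r{\left(c,Z \right)} = \frac{14}{9} + c$ ($r{\left(c,Z \right)} = \left(\left(- \frac{2}{9}\right) 1 \left(4 + 1\right) + c\right) + \left(\left(- \frac{1}{3}\right) \left(-4\right) + \frac{1}{3} \cdot 4\right) = \left(\left(- \frac{2}{9}\right) 1 \cdot 5 + c\right) + \left(\frac{4}{3} + \frac{4}{3}\right) = \left(- \frac{10}{9} + c\right) + \frac{8}{3} = \frac{14}{9} + c$)
$\frac{f}{219 + r{\left(17,3 \right)}} - 232 = - \frac{204}{219 + \left(\frac{14}{9} + 17\right)} - 232 = - \frac{204}{219 + \frac{167}{9}} - 232 = - \frac{204}{\frac{2138}{9}} - 232 = \left(-204\right) \frac{9}{2138} - 232 = - \frac{918}{1069} - 232 = - \frac{248926}{1069}$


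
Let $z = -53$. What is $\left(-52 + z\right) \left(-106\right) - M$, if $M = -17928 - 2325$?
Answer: $31383$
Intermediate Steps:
$M = -20253$ ($M = -17928 - 2325 = -20253$)
$\left(-52 + z\right) \left(-106\right) - M = \left(-52 - 53\right) \left(-106\right) - -20253 = \left(-105\right) \left(-106\right) + 20253 = 11130 + 20253 = 31383$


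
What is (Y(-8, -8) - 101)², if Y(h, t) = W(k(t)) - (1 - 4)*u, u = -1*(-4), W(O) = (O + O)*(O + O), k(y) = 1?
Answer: 7225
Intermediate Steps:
W(O) = 4*O² (W(O) = (2*O)*(2*O) = 4*O²)
u = 4
Y(h, t) = 16 (Y(h, t) = 4*1² - (1 - 4)*4 = 4*1 - (-3)*4 = 4 - 1*(-12) = 4 + 12 = 16)
(Y(-8, -8) - 101)² = (16 - 101)² = (-85)² = 7225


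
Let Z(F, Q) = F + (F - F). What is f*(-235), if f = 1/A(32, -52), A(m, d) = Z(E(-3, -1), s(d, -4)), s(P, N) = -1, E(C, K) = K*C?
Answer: -235/3 ≈ -78.333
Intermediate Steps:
E(C, K) = C*K
Z(F, Q) = F (Z(F, Q) = F + 0 = F)
A(m, d) = 3 (A(m, d) = -3*(-1) = 3)
f = ⅓ (f = 1/3 = ⅓ ≈ 0.33333)
f*(-235) = (⅓)*(-235) = -235/3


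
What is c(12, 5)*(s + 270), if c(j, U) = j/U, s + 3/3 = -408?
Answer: -1668/5 ≈ -333.60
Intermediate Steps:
s = -409 (s = -1 - 408 = -409)
c(12, 5)*(s + 270) = (12/5)*(-409 + 270) = (12*(⅕))*(-139) = (12/5)*(-139) = -1668/5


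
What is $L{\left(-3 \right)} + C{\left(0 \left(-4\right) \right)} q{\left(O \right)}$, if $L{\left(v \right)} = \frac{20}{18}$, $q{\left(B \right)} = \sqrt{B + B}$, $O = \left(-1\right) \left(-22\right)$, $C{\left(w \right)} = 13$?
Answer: $\frac{10}{9} + 26 \sqrt{11} \approx 87.343$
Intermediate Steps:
$O = 22$
$q{\left(B \right)} = \sqrt{2} \sqrt{B}$ ($q{\left(B \right)} = \sqrt{2 B} = \sqrt{2} \sqrt{B}$)
$L{\left(v \right)} = \frac{10}{9}$ ($L{\left(v \right)} = 20 \cdot \frac{1}{18} = \frac{10}{9}$)
$L{\left(-3 \right)} + C{\left(0 \left(-4\right) \right)} q{\left(O \right)} = \frac{10}{9} + 13 \sqrt{2} \sqrt{22} = \frac{10}{9} + 13 \cdot 2 \sqrt{11} = \frac{10}{9} + 26 \sqrt{11}$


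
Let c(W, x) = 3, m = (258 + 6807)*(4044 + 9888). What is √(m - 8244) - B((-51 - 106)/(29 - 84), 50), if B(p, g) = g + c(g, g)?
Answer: -53 + 6*√2733926 ≈ 9867.8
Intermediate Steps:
m = 98429580 (m = 7065*13932 = 98429580)
B(p, g) = 3 + g (B(p, g) = g + 3 = 3 + g)
√(m - 8244) - B((-51 - 106)/(29 - 84), 50) = √(98429580 - 8244) - (3 + 50) = √98421336 - 1*53 = 6*√2733926 - 53 = -53 + 6*√2733926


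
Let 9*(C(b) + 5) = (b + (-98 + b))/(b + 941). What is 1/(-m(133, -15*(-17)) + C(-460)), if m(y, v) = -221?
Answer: 4329/934046 ≈ 0.0046347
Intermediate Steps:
C(b) = -5 + (-98 + 2*b)/(9*(941 + b)) (C(b) = -5 + ((b + (-98 + b))/(b + 941))/9 = -5 + ((-98 + 2*b)/(941 + b))/9 = -5 + (-98 + 2*b)/(9*(941 + b)))
1/(-m(133, -15*(-17)) + C(-460)) = 1/(-1*(-221) + (-42443 - 43*(-460))/(9*(941 - 460))) = 1/(221 + (⅑)*(-42443 + 19780)/481) = 1/(221 + (⅑)*(1/481)*(-22663)) = 1/(221 - 22663/4329) = 1/(934046/4329) = 4329/934046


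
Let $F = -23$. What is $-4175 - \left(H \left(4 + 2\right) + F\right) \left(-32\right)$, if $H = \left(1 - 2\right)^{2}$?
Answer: $-4719$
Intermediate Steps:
$H = 1$ ($H = \left(-1\right)^{2} = 1$)
$-4175 - \left(H \left(4 + 2\right) + F\right) \left(-32\right) = -4175 - \left(1 \left(4 + 2\right) - 23\right) \left(-32\right) = -4175 - \left(1 \cdot 6 - 23\right) \left(-32\right) = -4175 - \left(6 - 23\right) \left(-32\right) = -4175 - \left(-17\right) \left(-32\right) = -4175 - 544 = -4719$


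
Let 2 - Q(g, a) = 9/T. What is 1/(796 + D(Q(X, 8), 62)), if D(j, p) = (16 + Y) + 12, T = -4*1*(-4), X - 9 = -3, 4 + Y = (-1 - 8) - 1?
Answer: 1/810 ≈ 0.0012346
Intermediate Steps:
Y = -14 (Y = -4 + ((-1 - 8) - 1) = -4 + (-9 - 1) = -4 - 10 = -14)
X = 6 (X = 9 - 3 = 6)
T = 16 (T = -4*(-4) = 16)
Q(g, a) = 23/16 (Q(g, a) = 2 - 9/16 = 23/16)
D(j, p) = 14 (D(j, p) = (16 - 14) + 12 = 2 + 12 = 14)
1/(796 + D(Q(X, 8), 62)) = 1/(796 + 14) = 1/810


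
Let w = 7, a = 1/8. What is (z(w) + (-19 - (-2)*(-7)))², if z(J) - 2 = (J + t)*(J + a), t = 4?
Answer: 143641/64 ≈ 2244.4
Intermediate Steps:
a = ⅛ ≈ 0.12500
z(J) = 2 + (4 + J)*(⅛ + J) (z(J) = 2 + (J + 4)*(J + ⅛) = 2 + (4 + J)*(⅛ + J))
(z(w) + (-19 - (-2)*(-7)))² = ((5/2 + 7² + (33/8)*7) + (-19 - (-2)*(-7)))² = ((5/2 + 49 + 231/8) + (-19 - 1*14))² = (643/8 + (-19 - 14))² = (643/8 - 33)² = (379/8)² = 143641/64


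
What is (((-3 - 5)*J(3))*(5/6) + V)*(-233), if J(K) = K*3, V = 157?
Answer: -22601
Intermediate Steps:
J(K) = 3*K
(((-3 - 5)*J(3))*(5/6) + V)*(-233) = (((-3 - 5)*(3*3))*(5/6) + 157)*(-233) = ((-8*9)*(5*(⅙)) + 157)*(-233) = (-72*⅚ + 157)*(-233) = (-60 + 157)*(-233) = 97*(-233) = -22601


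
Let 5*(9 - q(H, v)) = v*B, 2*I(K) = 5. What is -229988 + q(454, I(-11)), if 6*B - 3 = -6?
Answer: -919915/4 ≈ -2.2998e+5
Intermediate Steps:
B = -1/2 (B = 1/2 + (1/6)*(-6) = 1/2 - 1 = -1/2 ≈ -0.50000)
I(K) = 5/2 (I(K) = (1/2)*5 = 5/2)
q(H, v) = 9 + v/10 (q(H, v) = 9 - v*(-1)/(5*2) = 9 - (-1)*v/10 = 9 + v/10)
-229988 + q(454, I(-11)) = -229988 + (9 + (1/10)*(5/2)) = -229988 + (9 + 1/4) = -229988 + 37/4 = -919915/4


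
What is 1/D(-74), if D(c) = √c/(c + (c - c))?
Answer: I*√74 ≈ 8.6023*I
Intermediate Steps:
D(c) = c^(-½) (D(c) = √c/(c + 0) = √c/c = c^(-½))
1/D(-74) = 1/((-74)^(-½)) = 1/(-I*√74/74) = I*√74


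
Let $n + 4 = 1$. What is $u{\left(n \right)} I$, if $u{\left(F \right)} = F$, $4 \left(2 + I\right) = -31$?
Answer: $\frac{117}{4} \approx 29.25$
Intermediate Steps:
$n = -3$ ($n = -4 + 1 = -3$)
$I = - \frac{39}{4}$ ($I = -2 + \frac{1}{4} \left(-31\right) = -2 - \frac{31}{4} = - \frac{39}{4} \approx -9.75$)
$u{\left(n \right)} I = \left(-3\right) \left(- \frac{39}{4}\right) = \frac{117}{4}$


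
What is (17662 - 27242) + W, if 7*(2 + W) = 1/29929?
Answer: -2007457745/209503 ≈ -9582.0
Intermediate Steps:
W = -419005/209503 (W = -2 + (⅐)/29929 = -2 + (⅐)*(1/29929) = -2 + 1/209503 = -419005/209503 ≈ -2.0000)
(17662 - 27242) + W = (17662 - 27242) - 419005/209503 = -9580 - 419005/209503 = -2007457745/209503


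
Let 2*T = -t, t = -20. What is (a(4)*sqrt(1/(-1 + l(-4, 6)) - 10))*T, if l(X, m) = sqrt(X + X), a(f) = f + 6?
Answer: 100*sqrt((11 - 20*I*sqrt(2))/(-1 + 2*I*sqrt(2))) ≈ 4.9411 - 318.02*I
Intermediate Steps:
T = 10 (T = (-1*(-20))/2 = (1/2)*20 = 10)
a(f) = 6 + f
l(X, m) = sqrt(2)*sqrt(X) (l(X, m) = sqrt(2*X) = sqrt(2)*sqrt(X))
(a(4)*sqrt(1/(-1 + l(-4, 6)) - 10))*T = ((6 + 4)*sqrt(1/(-1 + sqrt(2)*sqrt(-4)) - 10))*10 = (10*sqrt(1/(-1 + sqrt(2)*(2*I)) - 10))*10 = (10*sqrt(1/(-1 + 2*I*sqrt(2)) - 10))*10 = (10*sqrt(-10 + 1/(-1 + 2*I*sqrt(2))))*10 = 100*sqrt(-10 + 1/(-1 + 2*I*sqrt(2)))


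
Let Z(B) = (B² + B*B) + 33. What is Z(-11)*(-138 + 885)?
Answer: 205425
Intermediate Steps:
Z(B) = 33 + 2*B² (Z(B) = (B² + B²) + 33 = 2*B² + 33 = 33 + 2*B²)
Z(-11)*(-138 + 885) = (33 + 2*(-11)²)*(-138 + 885) = (33 + 2*121)*747 = (33 + 242)*747 = 275*747 = 205425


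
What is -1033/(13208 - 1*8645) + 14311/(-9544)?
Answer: -75160045/43549272 ≈ -1.7259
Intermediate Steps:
-1033/(13208 - 1*8645) + 14311/(-9544) = -1033/(13208 - 8645) + 14311*(-1/9544) = -1033/4563 - 14311/9544 = -75160045/43549272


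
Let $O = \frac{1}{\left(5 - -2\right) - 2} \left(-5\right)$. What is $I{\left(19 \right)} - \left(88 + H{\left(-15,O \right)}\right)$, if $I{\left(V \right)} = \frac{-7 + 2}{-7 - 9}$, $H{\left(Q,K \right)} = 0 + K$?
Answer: $- \frac{1387}{16} \approx -86.688$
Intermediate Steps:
$O = -1$ ($O = \frac{1}{\left(5 + 2\right) - 2} \left(-5\right) = \frac{1}{7 - 2} \left(-5\right) = \frac{1}{5} \left(-5\right) = -1$)
$H{\left(Q,K \right)} = K$
$I{\left(V \right)} = \frac{5}{16}$ ($I{\left(V \right)} = - \frac{5}{-16} = \left(-5\right) \left(- \frac{1}{16}\right) = \frac{5}{16}$)
$I{\left(19 \right)} - \left(88 + H{\left(-15,O \right)}\right) = \frac{5}{16} - \left(88 - 1\right) = \frac{5}{16} - 87 = - \frac{1387}{16}$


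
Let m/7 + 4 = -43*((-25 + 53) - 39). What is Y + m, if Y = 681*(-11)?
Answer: -4208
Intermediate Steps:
Y = -7491
m = 3283 (m = -28 + 7*(-43*((-25 + 53) - 39)) = -28 + 7*(-43*(28 - 39)) = -28 + 7*(-43*(-11)) = -28 + 7*473 = -28 + 3311 = 3283)
Y + m = -7491 + 3283 = -4208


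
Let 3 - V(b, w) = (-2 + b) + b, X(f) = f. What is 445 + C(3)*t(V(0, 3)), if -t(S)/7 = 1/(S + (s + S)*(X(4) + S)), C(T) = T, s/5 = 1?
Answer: 42254/95 ≈ 444.78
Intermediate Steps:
s = 5 (s = 5*1 = 5)
V(b, w) = 5 - 2*b (V(b, w) = 3 - ((-2 + b) + b) = 3 - (-2 + 2*b) = 3 + (2 - 2*b) = 5 - 2*b)
t(S) = -7/(S + (4 + S)*(5 + S)) (t(S) = -7/(S + (5 + S)*(4 + S)) = -7/(S + (4 + S)*(5 + S)))
445 + C(3)*t(V(0, 3)) = 445 + 3*(-7/(20 + (5 - 2*0)² + 10*(5 - 2*0))) = 445 + 3*(-7/(20 + (5 + 0)² + 10*(5 + 0))) = 445 + 3*(-7/(20 + 5² + 10*5)) = 445 + 3*(-7/(20 + 25 + 50)) = 445 + 3*(-7/95) = 445 - 21/95 = 42254/95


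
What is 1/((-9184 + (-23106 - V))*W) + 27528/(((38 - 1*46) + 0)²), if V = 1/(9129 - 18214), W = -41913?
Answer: 42308379881643497/98362987228296 ≈ 430.13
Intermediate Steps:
V = -1/9085 (V = 1/(-9085) = -1/9085 ≈ -0.00011007)
1/((-9184 + (-23106 - V))*W) + 27528/(((38 - 1*46) + 0)²) = 1/(-9184 + (-23106 - 1*(-1/9085))*(-41913)) + 27528/(((38 - 1*46) + 0)²) = -1/41913/(-9184 + (-23106 + 1/9085)) + 27528/(((38 - 46) + 0)²) = -1/41913/(-9184 - 209918009/9085) + 27528/((-8 + 0)²) = -1/41913/(-293354649/9085) + 27528/((-8)²) = -9085/293354649*(-1/41913) + 27528/64 = 9085/12295373403537 + 27528*(1/64) = 9085/12295373403537 + 3441/8 = 42308379881643497/98362987228296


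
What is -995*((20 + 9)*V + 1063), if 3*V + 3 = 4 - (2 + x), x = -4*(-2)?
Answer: -971120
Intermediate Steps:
x = 8
V = -3 (V = -1 + (4 - (2 + 8))/3 = -1 + (4 - 1*10)/3 = -1 + (4 - 10)/3 = -1 + (⅓)*(-6) = -1 - 2 = -3)
-995*((20 + 9)*V + 1063) = -995*((20 + 9)*(-3) + 1063) = -995*(29*(-3) + 1063) = -995*(-87 + 1063) = -995*976 = -971120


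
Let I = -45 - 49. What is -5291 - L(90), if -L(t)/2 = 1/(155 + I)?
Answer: -322749/61 ≈ -5291.0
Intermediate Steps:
I = -94
L(t) = -2/61 (L(t) = -2/(155 - 94) = -2/61)
-5291 - L(90) = -5291 - 1*(-2/61) = -5291 + 2/61 = -322749/61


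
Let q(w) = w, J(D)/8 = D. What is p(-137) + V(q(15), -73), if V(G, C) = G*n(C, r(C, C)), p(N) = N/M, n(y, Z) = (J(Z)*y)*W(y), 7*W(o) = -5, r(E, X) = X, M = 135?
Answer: -431649959/945 ≈ -4.5677e+5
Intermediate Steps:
J(D) = 8*D
W(o) = -5/7 (W(o) = (⅐)*(-5) = -5/7)
n(y, Z) = -40*Z*y/7 (n(y, Z) = ((8*Z)*y)*(-5/7) = (8*Z*y)*(-5/7) = -40*Z*y/7)
p(N) = N/135
V(G, C) = -40*G*C²/7 (V(G, C) = G*(-40*C*C/7) = G*(-40*C²/7) = -40*G*C²/7)
p(-137) + V(q(15), -73) = (1/135)*(-137) - 40/7*15*(-73)² = -137/135 - 40/7*15*5329 = -137/135 - 3197400/7 = -431649959/945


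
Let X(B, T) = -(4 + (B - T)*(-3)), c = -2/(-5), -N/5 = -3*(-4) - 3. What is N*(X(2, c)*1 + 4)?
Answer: -216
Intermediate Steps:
N = -45 (N = -5*(-3*(-4) - 3) = -5*(12 - 3) = -5*9 = -45)
c = 2/5 (c = -2*(-1/5) = 2/5 ≈ 0.40000)
X(B, T) = -4 - 3*T + 3*B (X(B, T) = -(4 + (-3*B + 3*T)) = -(4 - 3*B + 3*T) = -4 - 3*T + 3*B)
N*(X(2, c)*1 + 4) = -45*((-4 - 3*2/5 + 3*2)*1 + 4) = -45*((-4 - 6/5 + 6)*1 + 4) = -45*((4/5)*1 + 4) = -45*(4/5 + 4) = -45*24/5 = -216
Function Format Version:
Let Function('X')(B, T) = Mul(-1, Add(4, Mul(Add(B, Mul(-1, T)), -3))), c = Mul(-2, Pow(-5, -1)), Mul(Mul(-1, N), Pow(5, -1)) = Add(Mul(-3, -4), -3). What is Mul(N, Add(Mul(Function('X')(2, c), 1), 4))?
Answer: -216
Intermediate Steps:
N = -45 (N = Mul(-5, Add(Mul(-3, -4), -3)) = Mul(-5, Add(12, -3)) = Mul(-5, 9) = -45)
c = Rational(2, 5) (c = Mul(-2, Rational(-1, 5)) = Rational(2, 5) ≈ 0.40000)
Function('X')(B, T) = Add(-4, Mul(-3, T), Mul(3, B)) (Function('X')(B, T) = Mul(-1, Add(4, Add(Mul(-3, B), Mul(3, T)))) = Mul(-1, Add(4, Mul(-3, B), Mul(3, T))) = Add(-4, Mul(-3, T), Mul(3, B)))
Mul(N, Add(Mul(Function('X')(2, c), 1), 4)) = Mul(-45, Add(Mul(Add(-4, Mul(-3, Rational(2, 5)), Mul(3, 2)), 1), 4)) = Mul(-45, Add(Mul(Add(-4, Rational(-6, 5), 6), 1), 4)) = Mul(-45, Add(Mul(Rational(4, 5), 1), 4)) = Mul(-45, Add(Rational(4, 5), 4)) = Mul(-45, Rational(24, 5)) = -216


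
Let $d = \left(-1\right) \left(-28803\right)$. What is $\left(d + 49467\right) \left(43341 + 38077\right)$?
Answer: $6372586860$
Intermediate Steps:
$d = 28803$
$\left(d + 49467\right) \left(43341 + 38077\right) = \left(28803 + 49467\right) \left(43341 + 38077\right) = 78270 \cdot 81418 = 6372586860$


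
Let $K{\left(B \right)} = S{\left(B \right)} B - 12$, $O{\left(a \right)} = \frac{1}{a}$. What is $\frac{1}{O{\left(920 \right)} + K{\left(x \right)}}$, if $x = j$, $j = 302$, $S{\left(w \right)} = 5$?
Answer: $\frac{920}{1378161} \approx 0.00066756$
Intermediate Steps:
$x = 302$
$K{\left(B \right)} = -12 + 5 B$ ($K{\left(B \right)} = 5 B - 12 = -12 + 5 B$)
$\frac{1}{O{\left(920 \right)} + K{\left(x \right)}} = \frac{1}{\frac{1}{920} + \left(-12 + 5 \cdot 302\right)} = \frac{1}{\frac{1}{920} + \left(-12 + 1510\right)} = \frac{1}{\frac{1}{920} + 1498} = \frac{1}{\frac{1378161}{920}} = \frac{920}{1378161}$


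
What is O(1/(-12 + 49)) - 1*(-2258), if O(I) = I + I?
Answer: 83548/37 ≈ 2258.1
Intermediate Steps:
O(I) = 2*I
O(1/(-12 + 49)) - 1*(-2258) = 2/(-12 + 49) - 1*(-2258) = 2/37 + 2258 = 83548/37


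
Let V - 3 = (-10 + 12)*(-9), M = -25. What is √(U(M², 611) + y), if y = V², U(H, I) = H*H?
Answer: 5*√15634 ≈ 625.18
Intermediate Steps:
U(H, I) = H²
V = -15 (V = 3 + (-10 + 12)*(-9) = 3 + 2*(-9) = 3 - 18 = -15)
y = 225 (y = (-15)² = 225)
√(U(M², 611) + y) = √(((-25)²)² + 225) = √(625² + 225) = √(390625 + 225) = √390850 = 5*√15634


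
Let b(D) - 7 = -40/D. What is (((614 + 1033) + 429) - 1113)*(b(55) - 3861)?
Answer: -40833126/11 ≈ -3.7121e+6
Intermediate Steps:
b(D) = 7 - 40/D
(((614 + 1033) + 429) - 1113)*(b(55) - 3861) = (((614 + 1033) + 429) - 1113)*((7 - 40/55) - 3861) = ((1647 + 429) - 1113)*((7 - 40*1/55) - 3861) = (2076 - 1113)*((7 - 8/11) - 3861) = 963*(69/11 - 3861) = 963*(-42402/11) = -40833126/11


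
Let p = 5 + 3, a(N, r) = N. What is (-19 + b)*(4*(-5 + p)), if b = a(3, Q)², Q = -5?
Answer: -120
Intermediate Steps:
b = 9 (b = 3² = 9)
p = 8
(-19 + b)*(4*(-5 + p)) = (-19 + 9)*(4*(-5 + 8)) = -40*3 = -10*12 = -120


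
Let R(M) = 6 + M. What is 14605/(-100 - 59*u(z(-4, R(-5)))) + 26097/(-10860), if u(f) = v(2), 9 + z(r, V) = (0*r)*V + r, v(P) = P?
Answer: -27383241/394580 ≈ -69.398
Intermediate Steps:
z(r, V) = -9 + r (z(r, V) = -9 + ((0*r)*V + r) = -9 + (0*V + r) = -9 + (0 + r) = -9 + r)
u(f) = 2
14605/(-100 - 59*u(z(-4, R(-5)))) + 26097/(-10860) = 14605/(-100 - 59*2) + 26097/(-10860) = 14605/(-100 - 118) + 26097*(-1/10860) = 14605/(-218) - 8699/3620 = 14605*(-1/218) - 8699/3620 = -14605/218 - 8699/3620 = -27383241/394580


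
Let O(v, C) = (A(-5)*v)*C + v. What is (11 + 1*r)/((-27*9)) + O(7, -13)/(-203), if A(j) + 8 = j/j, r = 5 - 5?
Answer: -22675/7047 ≈ -3.2177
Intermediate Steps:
r = 0
A(j) = -7 (A(j) = -8 + j/j = -8 + 1 = -7)
O(v, C) = v - 7*C*v (O(v, C) = (-7*v)*C + v = -7*C*v + v = v - 7*C*v)
(11 + 1*r)/((-27*9)) + O(7, -13)/(-203) = (11 + 1*0)/((-27*9)) + (7*(1 - 7*(-13)))/(-203) = (11 + 0)/(-243) + (7*(1 + 91))*(-1/203) = 11*(-1/243) + (7*92)*(-1/203) = -11/243 + 644*(-1/203) = -11/243 - 92/29 = -22675/7047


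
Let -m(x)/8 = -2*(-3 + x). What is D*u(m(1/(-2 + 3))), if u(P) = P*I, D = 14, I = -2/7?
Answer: 128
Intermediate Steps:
m(x) = -48 + 16*x (m(x) = -(-16)*(-3 + x) = -8*(6 - 2*x) = -48 + 16*x)
I = -2/7 (I = -2*⅐ = -2/7 ≈ -0.28571)
u(P) = -2*P/7 (u(P) = P*(-2/7) = -2*P/7)
D*u(m(1/(-2 + 3))) = 14*(-2*(-48 + 16/(-2 + 3))/7) = 14*(-2*(-48 + 16/1)/7) = 14*(-2*(-48 + 16*1)/7) = 14*(-2*(-48 + 16)/7) = 14*(-2/7*(-32)) = 14*(64/7) = 128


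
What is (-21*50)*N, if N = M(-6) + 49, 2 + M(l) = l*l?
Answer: -87150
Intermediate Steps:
M(l) = -2 + l² (M(l) = -2 + l*l = -2 + l²)
N = 83 (N = (-2 + (-6)²) + 49 = (-2 + 36) + 49 = 34 + 49 = 83)
(-21*50)*N = -21*50*83 = -1050*83 = -87150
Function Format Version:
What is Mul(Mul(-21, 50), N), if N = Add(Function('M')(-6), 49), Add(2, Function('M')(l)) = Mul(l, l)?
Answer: -87150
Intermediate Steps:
Function('M')(l) = Add(-2, Pow(l, 2)) (Function('M')(l) = Add(-2, Mul(l, l)) = Add(-2, Pow(l, 2)))
N = 83 (N = Add(Add(-2, Pow(-6, 2)), 49) = Add(Add(-2, 36), 49) = Add(34, 49) = 83)
Mul(Mul(-21, 50), N) = Mul(Mul(-21, 50), 83) = Mul(-1050, 83) = -87150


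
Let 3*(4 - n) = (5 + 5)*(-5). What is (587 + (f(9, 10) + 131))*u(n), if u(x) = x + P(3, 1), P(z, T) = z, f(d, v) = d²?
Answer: 56729/3 ≈ 18910.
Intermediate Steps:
n = 62/3 (n = 4 - (5 + 5)*(-5)/3 = 4 - 10*(-5)/3 = 4 - ⅓*(-50) = 4 + 50/3 = 62/3 ≈ 20.667)
u(x) = 3 + x (u(x) = x + 3 = 3 + x)
(587 + (f(9, 10) + 131))*u(n) = (587 + (9² + 131))*(3 + 62/3) = (587 + (81 + 131))*(71/3) = (587 + 212)*(71/3) = 799*(71/3) = 56729/3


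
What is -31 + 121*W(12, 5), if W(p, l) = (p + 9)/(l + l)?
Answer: 2231/10 ≈ 223.10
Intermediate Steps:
W(p, l) = (9 + p)/(2*l) (W(p, l) = (9 + p)/((2*l)) = (9 + p)*(1/(2*l)) = (9 + p)/(2*l))
-31 + 121*W(12, 5) = -31 + 121*((½)*(9 + 12)/5) = -31 + 121*((½)*(⅕)*21) = -31 + 121*(21/10) = -31 + 2541/10 = 2231/10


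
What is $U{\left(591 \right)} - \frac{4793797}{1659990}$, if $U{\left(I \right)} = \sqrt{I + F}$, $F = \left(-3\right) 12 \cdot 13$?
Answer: $- \frac{4793797}{1659990} + \sqrt{123} \approx 8.2027$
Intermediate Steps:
$F = -468$ ($F = \left(-36\right) 13 = -468$)
$U{\left(I \right)} = \sqrt{-468 + I}$ ($U{\left(I \right)} = \sqrt{I - 468} = \sqrt{-468 + I}$)
$U{\left(591 \right)} - \frac{4793797}{1659990} = \sqrt{-468 + 591} - \frac{4793797}{1659990} = \sqrt{123} - \frac{4793797}{1659990} = - \frac{4793797}{1659990} + \sqrt{123}$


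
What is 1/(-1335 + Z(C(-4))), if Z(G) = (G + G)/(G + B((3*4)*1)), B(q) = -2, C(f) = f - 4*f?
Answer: -5/6663 ≈ -0.00075041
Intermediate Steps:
C(f) = -3*f
Z(G) = 2*G/(-2 + G) (Z(G) = (G + G)/(G - 2) = (2*G)/(-2 + G) = 2*G/(-2 + G))
1/(-1335 + Z(C(-4))) = 1/(-1335 + 2*(-3*(-4))/(-2 - 3*(-4))) = 1/(-1335 + 2*12/(-2 + 12)) = 1/(-1335 + 2*12/10) = 1/(-1335 + 2*12*(⅒)) = 1/(-1335 + 12/5) = 1/(-6663/5) = -5/6663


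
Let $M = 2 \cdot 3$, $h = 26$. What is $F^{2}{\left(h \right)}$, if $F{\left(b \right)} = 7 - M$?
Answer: $1$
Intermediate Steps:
$M = 6$
$F{\left(b \right)} = 1$ ($F{\left(b \right)} = 7 - 6 = 1$)
$F^{2}{\left(h \right)} = 1^{2} = 1$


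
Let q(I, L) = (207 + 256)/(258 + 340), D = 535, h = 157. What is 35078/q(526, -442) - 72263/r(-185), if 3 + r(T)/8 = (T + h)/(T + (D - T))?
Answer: 291938783631/6048632 ≈ 48265.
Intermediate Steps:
q(I, L) = 463/598
r(T) = -11584/535 + 8*T/535 (r(T) = -24 + 8*((T + 157)/(T + (535 - T))) = -24 + 8*((157 + T)/535) = -24 + 8*((157 + T)*(1/535)) = -24 + 8*(157/535 + T/535) = -24 + (1256/535 + 8*T/535) = -11584/535 + 8*T/535)
35078/q(526, -442) - 72263/r(-185) = 35078/(463/598) - 72263/(-11584/535 + (8/535)*(-185)) = 35078*(598/463) - 72263/(-11584/535 - 296/107) = 20976644/463 - 72263/(-13064/535) = 20976644/463 - 72263*(-535/13064) = 20976644/463 + 38660705/13064 = 291938783631/6048632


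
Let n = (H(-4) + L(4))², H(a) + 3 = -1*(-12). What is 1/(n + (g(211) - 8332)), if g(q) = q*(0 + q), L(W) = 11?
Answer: 1/36589 ≈ 2.7331e-5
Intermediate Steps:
H(a) = 9 (H(a) = -3 - 1*(-12) = -3 + 12 = 9)
g(q) = q² (g(q) = q*q = q²)
n = 400 (n = (9 + 11)² = 20² = 400)
1/(n + (g(211) - 8332)) = 1/(400 + (211² - 8332)) = 1/(400 + (44521 - 8332)) = 1/(400 + 36189) = 1/36589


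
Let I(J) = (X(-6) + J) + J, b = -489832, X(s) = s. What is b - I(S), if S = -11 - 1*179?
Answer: -489446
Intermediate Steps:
S = -190 (S = -11 - 179 = -190)
I(J) = -6 + 2*J (I(J) = (-6 + J) + J = -6 + 2*J)
b - I(S) = -489832 - (-6 + 2*(-190)) = -489832 - (-6 - 380) = -489832 - 1*(-386) = -489832 + 386 = -489446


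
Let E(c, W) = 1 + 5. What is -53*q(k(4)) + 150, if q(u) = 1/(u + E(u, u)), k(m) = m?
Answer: 1447/10 ≈ 144.70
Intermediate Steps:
E(c, W) = 6
q(u) = 1/(6 + u) (q(u) = 1/(u + 6) = 1/(6 + u))
-53*q(k(4)) + 150 = -53/(6 + 4) + 150 = -53/10 + 150 = 1447/10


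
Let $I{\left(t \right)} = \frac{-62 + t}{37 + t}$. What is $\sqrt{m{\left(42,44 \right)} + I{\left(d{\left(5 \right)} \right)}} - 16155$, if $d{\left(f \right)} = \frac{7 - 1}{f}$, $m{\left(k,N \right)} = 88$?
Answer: $-16155 + \frac{2 \sqrt{788066}}{191} \approx -16146.0$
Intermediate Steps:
$d{\left(f \right)} = \frac{6}{f}$
$I{\left(t \right)} = \frac{-62 + t}{37 + t}$
$\sqrt{m{\left(42,44 \right)} + I{\left(d{\left(5 \right)} \right)}} - 16155 = \sqrt{88 + \frac{-62 + \frac{6}{5}}{37 + \frac{6}{5}}} - 16155 = \sqrt{88 + \frac{1}{\frac{191}{5}} \left(- \frac{304}{5}\right)} - 16155 = \sqrt{88 + \frac{5}{191} \left(- \frac{304}{5}\right)} - 16155 = \sqrt{88 - \frac{304}{191}} - 16155 = \sqrt{\frac{16504}{191}} - 16155 = \frac{2 \sqrt{788066}}{191} - 16155 = -16155 + \frac{2 \sqrt{788066}}{191}$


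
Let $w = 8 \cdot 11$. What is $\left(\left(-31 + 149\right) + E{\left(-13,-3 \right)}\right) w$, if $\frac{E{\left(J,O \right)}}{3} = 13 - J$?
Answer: $17248$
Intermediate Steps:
$E{\left(J,O \right)} = 39 - 3 J$ ($E{\left(J,O \right)} = 3 \left(13 - J\right) = 39 - 3 J$)
$w = 88$
$\left(\left(-31 + 149\right) + E{\left(-13,-3 \right)}\right) w = \left(\left(-31 + 149\right) + \left(39 - -39\right)\right) 88 = \left(118 + \left(39 + 39\right)\right) 88 = \left(118 + 78\right) 88 = 196 \cdot 88 = 17248$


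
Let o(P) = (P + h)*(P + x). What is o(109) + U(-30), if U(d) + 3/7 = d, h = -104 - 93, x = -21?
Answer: -54421/7 ≈ -7774.4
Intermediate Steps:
h = -197
U(d) = -3/7 + d
o(P) = (-197 + P)*(-21 + P) (o(P) = (P - 197)*(P - 21) = (-197 + P)*(-21 + P))
o(109) + U(-30) = (4137 + 109² - 218*109) + (-3/7 - 30) = (4137 + 11881 - 23762) - 213/7 = -7744 - 213/7 = -54421/7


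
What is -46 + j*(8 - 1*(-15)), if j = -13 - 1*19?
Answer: -782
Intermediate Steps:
j = -32 (j = -13 - 19 = -32)
-46 + j*(8 - 1*(-15)) = -46 - 32*(8 - 1*(-15)) = -46 - 32*(8 + 15) = -46 - 32*23 = -46 - 736 = -782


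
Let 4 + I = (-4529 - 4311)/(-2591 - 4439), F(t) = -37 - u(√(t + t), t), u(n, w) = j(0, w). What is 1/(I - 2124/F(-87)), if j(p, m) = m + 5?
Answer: -3515/175548 ≈ -0.020023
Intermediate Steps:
j(p, m) = 5 + m
u(n, w) = 5 + w
F(t) = -42 - t (F(t) = -37 - (5 + t) = -37 + (-5 - t) = -42 - t)
I = -1928/703 (I = -4 + (-4529 - 4311)/(-2591 - 4439) = -4 - 8840/(-7030) = -4 - 8840*(-1/7030) = -4 + 884/703 = -1928/703 ≈ -2.7425)
1/(I - 2124/F(-87)) = 1/(-1928/703 - 2124/(-42 - 1*(-87))) = 1/(-1928/703 - 2124/(-42 + 87)) = 1/(-1928/703 - 2124/45) = 1/(-1928/703 - 2124*1/45) = 1/(-1928/703 - 236/5) = 1/(-175548/3515) = -3515/175548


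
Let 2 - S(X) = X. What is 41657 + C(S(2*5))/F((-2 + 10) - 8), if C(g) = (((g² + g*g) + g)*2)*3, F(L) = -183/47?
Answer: 2529797/61 ≈ 41472.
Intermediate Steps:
S(X) = 2 - X
F(L) = -183/47 (F(L) = -183*1/47 = -183/47)
C(g) = 6*g + 12*g² (C(g) = (((g² + g²) + g)*2)*3 = ((2*g² + g)*2)*3 = ((g + 2*g²)*2)*3 = (2*g + 4*g²)*3 = 6*g + 12*g²)
41657 + C(S(2*5))/F((-2 + 10) - 8) = 41657 + (6*(2 - 2*5)*(1 + 2*(2 - 2*5)))/(-183/47) = 41657 + (6*(2 - 1*10)*(1 + 2*(2 - 1*10)))*(-47/183) = 41657 + (6*(2 - 10)*(1 + 2*(2 - 10)))*(-47/183) = 41657 + (6*(-8)*(1 + 2*(-8)))*(-47/183) = 41657 + (6*(-8)*(1 - 16))*(-47/183) = 41657 + (6*(-8)*(-15))*(-47/183) = 41657 + 720*(-47/183) = 41657 - 11280/61 = 2529797/61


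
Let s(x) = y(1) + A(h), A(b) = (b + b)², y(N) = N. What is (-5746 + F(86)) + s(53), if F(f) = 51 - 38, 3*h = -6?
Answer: -5716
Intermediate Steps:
h = -2 (h = (⅓)*(-6) = -2)
A(b) = 4*b² (A(b) = (2*b)² = 4*b²)
s(x) = 17 (s(x) = 1 + 4*(-2)² = 1 + 4*4 = 1 + 16 = 17)
F(f) = 13
(-5746 + F(86)) + s(53) = (-5746 + 13) + 17 = -5733 + 17 = -5716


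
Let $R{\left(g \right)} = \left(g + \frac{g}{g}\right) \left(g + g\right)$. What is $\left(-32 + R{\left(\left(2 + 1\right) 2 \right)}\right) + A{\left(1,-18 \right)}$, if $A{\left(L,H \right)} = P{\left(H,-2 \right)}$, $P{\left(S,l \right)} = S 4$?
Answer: $-20$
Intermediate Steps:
$P{\left(S,l \right)} = 4 S$
$A{\left(L,H \right)} = 4 H$
$R{\left(g \right)} = 2 g \left(1 + g\right)$ ($R{\left(g \right)} = \left(g + 1\right) 2 g = \left(1 + g\right) 2 g = 2 g \left(1 + g\right)$)
$\left(-32 + R{\left(\left(2 + 1\right) 2 \right)}\right) + A{\left(1,-18 \right)} = \left(-32 + 2 \left(2 + 1\right) 2 \left(1 + \left(2 + 1\right) 2\right)\right) + 4 \left(-18\right) = \left(-32 + 2 \cdot 3 \cdot 2 \left(1 + 3 \cdot 2\right)\right) - 72 = \left(-32 + 2 \cdot 6 \left(1 + 6\right)\right) - 72 = \left(-32 + 2 \cdot 6 \cdot 7\right) - 72 = \left(-32 + 84\right) - 72 = 52 - 72 = -20$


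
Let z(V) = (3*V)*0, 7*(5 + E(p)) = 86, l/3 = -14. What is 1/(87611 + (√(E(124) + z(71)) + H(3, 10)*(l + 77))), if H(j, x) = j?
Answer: 614012/53858676541 - √357/53858676541 ≈ 1.1400e-5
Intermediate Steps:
l = -42 (l = 3*(-14) = -42)
E(p) = 51/7 (E(p) = -5 + (⅐)*86 = -5 + 86/7 = 51/7)
z(V) = 0
1/(87611 + (√(E(124) + z(71)) + H(3, 10)*(l + 77))) = 1/(87611 + (√(51/7 + 0) + 3*(-42 + 77))) = 1/(87611 + (√(51/7) + 3*35)) = 1/(87611 + (√357/7 + 105)) = 1/(87611 + (105 + √357/7)) = 1/(87716 + √357/7)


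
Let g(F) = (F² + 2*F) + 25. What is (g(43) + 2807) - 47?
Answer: 4720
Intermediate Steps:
g(F) = 25 + F² + 2*F
(g(43) + 2807) - 47 = ((25 + 43² + 2*43) + 2807) - 47 = ((25 + 1849 + 86) + 2807) - 47 = (1960 + 2807) - 47 = 4767 - 47 = 4720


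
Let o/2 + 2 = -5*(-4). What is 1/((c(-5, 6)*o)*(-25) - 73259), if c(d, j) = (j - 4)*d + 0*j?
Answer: -1/64259 ≈ -1.5562e-5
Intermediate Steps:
c(d, j) = d*(-4 + j) (c(d, j) = (-4 + j)*d + 0 = d*(-4 + j) + 0 = d*(-4 + j))
o = 36 (o = -4 + 2*(-5*(-4)) = -4 + 2*20 = -4 + 40 = 36)
1/((c(-5, 6)*o)*(-25) - 73259) = 1/((-5*(-4 + 6)*36)*(-25) - 73259) = 1/((-5*2*36)*(-25) - 73259) = 1/(-10*36*(-25) - 73259) = 1/(-360*(-25) - 73259) = 1/(9000 - 73259) = 1/(-64259) = -1/64259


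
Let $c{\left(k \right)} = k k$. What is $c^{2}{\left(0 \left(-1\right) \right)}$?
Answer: $0$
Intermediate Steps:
$c{\left(k \right)} = k^{2}$
$c^{2}{\left(0 \left(-1\right) \right)} = \left(\left(0 \left(-1\right)\right)^{2}\right)^{2} = \left(0^{2}\right)^{2} = 0^{2} = 0$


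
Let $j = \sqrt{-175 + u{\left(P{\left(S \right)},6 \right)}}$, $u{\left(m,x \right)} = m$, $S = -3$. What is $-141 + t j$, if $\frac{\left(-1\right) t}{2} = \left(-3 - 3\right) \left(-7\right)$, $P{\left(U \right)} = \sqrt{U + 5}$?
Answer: $-141 - 84 i \sqrt{175 - \sqrt{2}} \approx -141.0 - 1106.7 i$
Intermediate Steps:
$P{\left(U \right)} = \sqrt{5 + U}$
$t = -84$ ($t = - 2 \left(-3 - 3\right) \left(-7\right) = - 2 \left(\left(-6\right) \left(-7\right)\right) = \left(-2\right) 42 = -84$)
$j = \sqrt{-175 + \sqrt{2}}$ ($j = \sqrt{-175 + \sqrt{5 - 3}} = \sqrt{-175 + \sqrt{2}} \approx 13.175 i$)
$-141 + t j = -141 - 84 \sqrt{-175 + \sqrt{2}}$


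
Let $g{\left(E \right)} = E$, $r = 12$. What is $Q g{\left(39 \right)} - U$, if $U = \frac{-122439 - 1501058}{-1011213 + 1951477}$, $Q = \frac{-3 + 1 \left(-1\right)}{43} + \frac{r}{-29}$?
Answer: $- \frac{21151126313}{1172509208} \approx -18.039$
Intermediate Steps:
$Q = - \frac{632}{1247}$ ($Q = \frac{-3 + 1 \left(-1\right)}{43} + \frac{12}{-29} = \left(-3 - 1\right) \frac{1}{43} + 12 \left(- \frac{1}{29}\right) = \left(-4\right) \frac{1}{43} - \frac{12}{29} = - \frac{4}{43} - \frac{12}{29} = - \frac{632}{1247} \approx -0.50682$)
$U = - \frac{1623497}{940264} \approx -1.7266$
$Q g{\left(39 \right)} - U = \left(- \frac{632}{1247}\right) 39 - - \frac{1623497}{940264} = - \frac{24648}{1247} + \frac{1623497}{940264} = - \frac{21151126313}{1172509208}$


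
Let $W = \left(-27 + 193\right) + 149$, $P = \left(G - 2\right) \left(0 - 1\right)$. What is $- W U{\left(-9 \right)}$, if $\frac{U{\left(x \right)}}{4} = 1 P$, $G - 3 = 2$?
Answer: $3780$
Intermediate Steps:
$G = 5$ ($G = 3 + 2 = 5$)
$P = -3$ ($P = \left(5 - 2\right) \left(0 - 1\right) = 3 \left(-1\right) = -3$)
$U{\left(x \right)} = -12$ ($U{\left(x \right)} = 4 \cdot 1 \left(-3\right) = 4 \left(-3\right) = -12$)
$W = 315$ ($W = 166 + 149 = 315$)
$- W U{\left(-9 \right)} = - 315 \left(-12\right) = \left(-1\right) \left(-3780\right) = 3780$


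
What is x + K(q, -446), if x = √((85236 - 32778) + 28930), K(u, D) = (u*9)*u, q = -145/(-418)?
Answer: 189225/174724 + 2*√20347 ≈ 286.37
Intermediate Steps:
q = 145/418 (q = -145*(-1/418) = 145/418 ≈ 0.34689)
K(u, D) = 9*u² (K(u, D) = (9*u)*u = 9*u²)
x = 2*√20347 (x = √(52458 + 28930) = √81388 = 2*√20347 ≈ 285.29)
x + K(q, -446) = 2*√20347 + 9*(145/418)² = 2*√20347 + 9*(21025/174724) = 2*√20347 + 189225/174724 = 189225/174724 + 2*√20347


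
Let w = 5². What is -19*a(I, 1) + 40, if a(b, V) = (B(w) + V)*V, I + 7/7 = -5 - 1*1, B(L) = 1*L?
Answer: -454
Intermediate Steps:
w = 25
B(L) = L
I = -7 (I = -1 + (-5 - 1*1) = -1 + (-5 - 1) = -1 - 6 = -7)
a(b, V) = V*(25 + V) (a(b, V) = (25 + V)*V = V*(25 + V))
-19*a(I, 1) + 40 = -19*(25 + 1) + 40 = -19*26 + 40 = -494 + 40 = -454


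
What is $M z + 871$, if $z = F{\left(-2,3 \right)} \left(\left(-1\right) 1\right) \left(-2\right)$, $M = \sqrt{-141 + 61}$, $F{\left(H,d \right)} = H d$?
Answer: $871 - 48 i \sqrt{5} \approx 871.0 - 107.33 i$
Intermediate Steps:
$M = 4 i \sqrt{5}$ ($M = \sqrt{-80} = 4 i \sqrt{5} \approx 8.9443 i$)
$z = -12$ ($z = \left(-2\right) 3 \left(\left(-1\right) 1\right) \left(-2\right) = \left(-6\right) \left(-1\right) \left(-2\right) = 6 \left(-2\right) = -12$)
$M z + 871 = 4 i \sqrt{5} \left(-12\right) + 871 = - 48 i \sqrt{5} + 871 = 871 - 48 i \sqrt{5}$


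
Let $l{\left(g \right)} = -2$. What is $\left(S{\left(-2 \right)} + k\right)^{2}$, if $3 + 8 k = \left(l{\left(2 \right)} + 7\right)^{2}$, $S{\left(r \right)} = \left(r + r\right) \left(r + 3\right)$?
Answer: $\frac{25}{16} \approx 1.5625$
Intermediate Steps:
$S{\left(r \right)} = 2 r \left(3 + r\right)$
$k = \frac{11}{4}$ ($k = - \frac{3}{8} + \frac{\left(-2 + 7\right)^{2}}{8} = - \frac{3}{8} + \frac{5^{2}}{8} = - \frac{3}{8} + \frac{1}{8} \cdot 25 = - \frac{3}{8} + \frac{25}{8} = \frac{11}{4} \approx 2.75$)
$\left(S{\left(-2 \right)} + k\right)^{2} = \left(2 \left(-2\right) \left(3 - 2\right) + \frac{11}{4}\right)^{2} = \left(2 \left(-2\right) 1 + \frac{11}{4}\right)^{2} = \left(-4 + \frac{11}{4}\right)^{2} = \left(- \frac{5}{4}\right)^{2} = \frac{25}{16}$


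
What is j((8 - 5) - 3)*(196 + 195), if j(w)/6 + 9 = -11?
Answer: -46920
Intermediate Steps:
j(w) = -120 (j(w) = -54 + 6*(-11) = -54 - 66 = -120)
j((8 - 5) - 3)*(196 + 195) = -120*(196 + 195) = -120*391 = -46920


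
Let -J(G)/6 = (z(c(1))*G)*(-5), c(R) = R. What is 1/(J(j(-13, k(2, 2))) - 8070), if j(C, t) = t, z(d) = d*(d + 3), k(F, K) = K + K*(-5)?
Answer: -1/9030 ≈ -0.00011074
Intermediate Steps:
k(F, K) = -4*K (k(F, K) = K - 5*K = -4*K)
z(d) = d*(3 + d)
J(G) = 120*G (J(G) = -6*(1*(3 + 1))*G*(-5) = -6*(1*4)*G*(-5) = -6*4*G*(-5) = -(-120)*G = 120*G)
1/(J(j(-13, k(2, 2))) - 8070) = 1/(120*(-4*2) - 8070) = 1/(120*(-8) - 8070) = 1/(-960 - 8070) = 1/(-9030) = -1/9030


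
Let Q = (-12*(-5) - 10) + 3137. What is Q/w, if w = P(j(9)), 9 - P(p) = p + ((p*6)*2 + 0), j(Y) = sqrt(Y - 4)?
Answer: -28683/764 - 41431*sqrt(5)/764 ≈ -158.80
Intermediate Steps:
Q = 3187 (Q = (60 - 10) + 3137 = 50 + 3137 = 3187)
j(Y) = sqrt(-4 + Y)
P(p) = 9 - 13*p (P(p) = 9 - (p + ((p*6)*2 + 0)) = 9 - (p + ((6*p)*2 + 0)) = 9 - (p + (12*p + 0)) = 9 - (p + 12*p) = 9 - 13*p)
w = 9 - 13*sqrt(5) (w = 9 - 13*sqrt(-4 + 9) = 9 - 13*sqrt(5) ≈ -20.069)
Q/w = 3187/(9 - 13*sqrt(5))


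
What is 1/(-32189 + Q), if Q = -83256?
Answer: -1/115445 ≈ -8.6621e-6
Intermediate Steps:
1/(-32189 + Q) = 1/(-32189 - 83256) = 1/(-115445) = -1/115445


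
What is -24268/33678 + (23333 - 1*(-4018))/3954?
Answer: 137528551/22193802 ≈ 6.1967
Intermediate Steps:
-24268/33678 + (23333 - 1*(-4018))/3954 = -24268*1/33678 + (23333 + 4018)*(1/3954) = -12134/16839 + 27351*(1/3954) = -12134/16839 + 9117/1318 = 137528551/22193802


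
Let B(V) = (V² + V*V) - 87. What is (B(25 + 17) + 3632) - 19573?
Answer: -12500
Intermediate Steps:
B(V) = -87 + 2*V² (B(V) = (V² + V²) - 87 = 2*V² - 87 = -87 + 2*V²)
(B(25 + 17) + 3632) - 19573 = ((-87 + 2*(25 + 17)²) + 3632) - 19573 = ((-87 + 2*42²) + 3632) - 19573 = ((-87 + 2*1764) + 3632) - 19573 = ((-87 + 3528) + 3632) - 19573 = (3441 + 3632) - 19573 = 7073 - 19573 = -12500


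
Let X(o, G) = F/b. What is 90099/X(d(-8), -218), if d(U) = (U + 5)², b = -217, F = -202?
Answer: 19551483/202 ≈ 96790.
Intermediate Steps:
d(U) = (5 + U)²
X(o, G) = 202/217 (X(o, G) = -202/(-217) = -202*(-1/217) = 202/217)
90099/X(d(-8), -218) = 90099/(202/217) = 90099*(217/202) = 19551483/202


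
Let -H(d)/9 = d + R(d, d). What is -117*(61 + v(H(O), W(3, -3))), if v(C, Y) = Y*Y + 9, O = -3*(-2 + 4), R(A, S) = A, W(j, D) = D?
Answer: -9243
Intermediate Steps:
O = -6 (O = -3*2 = -6)
H(d) = -18*d (H(d) = -9*(d + d) = -18*d)
v(C, Y) = 9 + Y**2 (v(C, Y) = Y**2 + 9 = 9 + Y**2)
-117*(61 + v(H(O), W(3, -3))) = -117*(61 + (9 + (-3)**2)) = -117*(61 + (9 + 9)) = -117*(61 + 18) = -117*79 = -9243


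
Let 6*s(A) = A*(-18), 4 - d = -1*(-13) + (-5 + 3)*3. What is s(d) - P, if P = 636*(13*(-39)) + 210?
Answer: 322251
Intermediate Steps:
d = -3 (d = 4 - (-1*(-13) + (-5 + 3)*3) = 4 - (13 - 2*3) = 4 - (13 - 6) = 4 - 1*7 = 4 - 7 = -3)
P = -322242 (P = 636*(-507) + 210 = -322452 + 210 = -322242)
s(A) = -3*A (s(A) = (A*(-18))/6 = (-18*A)/6 = -3*A)
s(d) - P = -3*(-3) - 1*(-322242) = 9 + 322242 = 322251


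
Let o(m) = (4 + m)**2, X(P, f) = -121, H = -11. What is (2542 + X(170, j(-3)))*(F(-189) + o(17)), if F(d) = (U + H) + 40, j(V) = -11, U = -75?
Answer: 956295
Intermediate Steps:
F(d) = -46 (F(d) = (-75 - 11) + 40 = -86 + 40 = -46)
(2542 + X(170, j(-3)))*(F(-189) + o(17)) = (2542 - 121)*(-46 + (4 + 17)**2) = 2421*(-46 + 21**2) = 2421*(-46 + 441) = 2421*395 = 956295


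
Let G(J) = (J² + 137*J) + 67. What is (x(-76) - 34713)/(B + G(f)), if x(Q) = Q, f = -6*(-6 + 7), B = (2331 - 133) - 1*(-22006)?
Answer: -34789/23485 ≈ -1.4813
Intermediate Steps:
B = 24204 (B = 2198 + 22006 = 24204)
f = -6 (f = -6*1 = -6)
G(J) = 67 + J² + 137*J
(x(-76) - 34713)/(B + G(f)) = (-76 - 34713)/(24204 + (67 + (-6)² + 137*(-6))) = -34789/(24204 + (67 + 36 - 822)) = -34789/(24204 - 719) = -34789/23485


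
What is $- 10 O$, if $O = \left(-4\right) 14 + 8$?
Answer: $480$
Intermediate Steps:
$O = -48$ ($O = -56 + 8 = -48$)
$- 10 O = \left(-10\right) \left(-48\right) = 480$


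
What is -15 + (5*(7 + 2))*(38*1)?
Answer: 1695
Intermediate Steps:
-15 + (5*(7 + 2))*(38*1) = -15 + (5*9)*38 = -15 + 45*38 = -15 + 1710 = 1695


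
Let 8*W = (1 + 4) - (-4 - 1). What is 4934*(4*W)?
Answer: 24670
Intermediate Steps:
W = 5/4 (W = ((1 + 4) - (-4 - 1))/8 = (5 - 1*(-5))/8 = (5 + 5)/8 = (1/8)*10 = 5/4 ≈ 1.2500)
4934*(4*W) = 4934*(4*(5/4)) = 4934*5 = 24670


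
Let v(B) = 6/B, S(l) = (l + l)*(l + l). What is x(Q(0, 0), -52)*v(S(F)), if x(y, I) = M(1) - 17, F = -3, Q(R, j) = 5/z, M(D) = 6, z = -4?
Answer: -11/6 ≈ -1.8333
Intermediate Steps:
Q(R, j) = -5/4 (Q(R, j) = 5/(-4) = 5*(-¼) = -5/4)
S(l) = 4*l² (S(l) = (2*l)*(2*l) = 4*l²)
x(y, I) = -11 (x(y, I) = 6 - 17 = -11)
x(Q(0, 0), -52)*v(S(F)) = -66/(4*(-3)²) = -66/(4*9) = -66/36 = -11*⅙ = -11/6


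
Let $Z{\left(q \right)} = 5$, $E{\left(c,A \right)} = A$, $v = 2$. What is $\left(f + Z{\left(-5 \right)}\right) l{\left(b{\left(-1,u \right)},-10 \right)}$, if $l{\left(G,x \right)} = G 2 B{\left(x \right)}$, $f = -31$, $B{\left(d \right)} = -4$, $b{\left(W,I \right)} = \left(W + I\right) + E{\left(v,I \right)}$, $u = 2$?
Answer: $624$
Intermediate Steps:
$b{\left(W,I \right)} = W + 2 I$ ($b{\left(W,I \right)} = \left(W + I\right) + I = \left(I + W\right) + I = W + 2 I$)
$l{\left(G,x \right)} = - 8 G$ ($l{\left(G,x \right)} = G 2 \left(-4\right) = 2 G \left(-4\right) = - 8 G$)
$\left(f + Z{\left(-5 \right)}\right) l{\left(b{\left(-1,u \right)},-10 \right)} = \left(-31 + 5\right) \left(- 8 \left(-1 + 2 \cdot 2\right)\right) = - 26 \left(- 8 \left(-1 + 4\right)\right) = - 26 \left(\left(-8\right) 3\right) = \left(-26\right) \left(-24\right) = 624$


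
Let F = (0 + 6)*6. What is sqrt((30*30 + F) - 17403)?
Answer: I*sqrt(16467) ≈ 128.32*I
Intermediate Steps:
F = 36 (F = 6*6 = 36)
sqrt((30*30 + F) - 17403) = sqrt((30*30 + 36) - 17403) = sqrt((900 + 36) - 17403) = sqrt(936 - 17403) = sqrt(-16467) = I*sqrt(16467)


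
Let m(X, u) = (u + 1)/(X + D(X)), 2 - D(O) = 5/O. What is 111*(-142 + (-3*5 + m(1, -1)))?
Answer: -17427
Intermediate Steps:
D(O) = 2 - 5/O
m(X, u) = (1 + u)/(2 + X - 5/X) (m(X, u) = (u + 1)/(X + (2 - 5/X)) = (1 + u)/(2 + X - 5/X))
111*(-142 + (-3*5 + m(1, -1))) = 111*(-142 + (-3*5 + 1*(1 - 1)/(-5 + 1**2 + 2*1))) = 111*(-142 + (-15 + 1*0/(-5 + 1 + 2))) = 111*(-142 + (-15 + 1*0/(-2))) = 111*(-142 + (-15 + 1*(-1/2)*0)) = 111*(-142 + (-15 + 0)) = 111*(-142 - 15) = 111*(-157) = -17427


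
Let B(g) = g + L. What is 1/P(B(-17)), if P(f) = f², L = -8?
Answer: 1/625 ≈ 0.0016000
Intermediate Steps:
B(g) = -8 + g (B(g) = g - 8 = -8 + g)
1/P(B(-17)) = 1/((-8 - 17)²) = 1/((-25)²) = 1/625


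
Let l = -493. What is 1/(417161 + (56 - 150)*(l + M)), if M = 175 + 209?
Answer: 1/427407 ≈ 2.3397e-6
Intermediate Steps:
M = 384
1/(417161 + (56 - 150)*(l + M)) = 1/(417161 + (56 - 150)*(-493 + 384)) = 1/(417161 - 94*(-109)) = 1/(417161 + 10246) = 1/427407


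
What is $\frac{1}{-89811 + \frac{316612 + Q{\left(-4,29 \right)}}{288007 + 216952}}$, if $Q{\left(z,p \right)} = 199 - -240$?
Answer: $- \frac{72137}{6478650814} \approx -1.1135 \cdot 10^{-5}$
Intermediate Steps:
$Q{\left(z,p \right)} = 439$ ($Q{\left(z,p \right)} = 199 + 240 = 439$)
$\frac{1}{-89811 + \frac{316612 + Q{\left(-4,29 \right)}}{288007 + 216952}} = \frac{1}{-89811 + \frac{316612 + 439}{288007 + 216952}} = \frac{1}{-89811 + \frac{317051}{504959}} = \frac{1}{-89811 + 317051 \cdot \frac{1}{504959}} = \frac{1}{-89811 + \frac{45293}{72137}} = \frac{1}{- \frac{6478650814}{72137}} = - \frac{72137}{6478650814}$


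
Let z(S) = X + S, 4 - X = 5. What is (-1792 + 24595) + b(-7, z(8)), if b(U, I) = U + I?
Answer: 22803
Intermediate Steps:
X = -1 (X = 4 - 1*5 = 4 - 5 = -1)
z(S) = -1 + S
b(U, I) = I + U
(-1792 + 24595) + b(-7, z(8)) = (-1792 + 24595) + ((-1 + 8) - 7) = 22803 + (7 - 7) = 22803 + 0 = 22803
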